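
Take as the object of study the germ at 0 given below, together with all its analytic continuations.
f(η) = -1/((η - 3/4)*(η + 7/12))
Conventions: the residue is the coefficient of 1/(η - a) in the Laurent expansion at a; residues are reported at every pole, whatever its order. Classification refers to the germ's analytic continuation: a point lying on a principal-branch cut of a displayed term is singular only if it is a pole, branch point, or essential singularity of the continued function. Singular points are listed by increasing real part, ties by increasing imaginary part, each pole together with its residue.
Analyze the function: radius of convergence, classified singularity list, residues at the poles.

Denominator factor (η - 3/4): pole of order 1 at 3/4, modulus 3/4.
Denominator factor (η + 7/12): pole of order 1 at -7/12, modulus 7/12.
The radius of convergence is the smallest modulus among the singular points: 7/12.
At the order-1 pole -7/12 set g(η) = (η - (-7/12))*f(η) = -1/(η - 3/4).
Simple pole: residue = g(a) at a = -7/12, which is 3/4.
At the order-1 pole 3/4 set g(η) = (η - (3/4))*f(η) = -1/(η + 7/12).
Simple pole: residue = g(a) at a = 3/4, which is -3/4.
List the singular points by increasing real part (a conjugate pair: the negative imaginary part first).

Radius of convergence at 0: 7/12.
At -7/12: a pole of order 1; residue 3/4.
At 3/4: a pole of order 1; residue -3/4.


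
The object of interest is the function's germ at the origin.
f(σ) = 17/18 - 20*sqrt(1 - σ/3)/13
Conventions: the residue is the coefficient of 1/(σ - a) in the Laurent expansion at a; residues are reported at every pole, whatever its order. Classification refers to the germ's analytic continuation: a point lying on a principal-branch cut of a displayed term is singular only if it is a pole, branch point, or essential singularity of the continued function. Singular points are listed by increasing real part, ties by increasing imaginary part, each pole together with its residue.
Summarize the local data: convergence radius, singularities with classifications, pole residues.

Branch term (-20/13)*sqrt(1 - σ/(3)): its argument vanishes at σ = 3, a square-root branch point, modulus 3.
The radius of convergence is the smallest modulus among the singular points: 3.

Radius of convergence at 0: 3.
At 3: an algebraic (square-root) branch point.


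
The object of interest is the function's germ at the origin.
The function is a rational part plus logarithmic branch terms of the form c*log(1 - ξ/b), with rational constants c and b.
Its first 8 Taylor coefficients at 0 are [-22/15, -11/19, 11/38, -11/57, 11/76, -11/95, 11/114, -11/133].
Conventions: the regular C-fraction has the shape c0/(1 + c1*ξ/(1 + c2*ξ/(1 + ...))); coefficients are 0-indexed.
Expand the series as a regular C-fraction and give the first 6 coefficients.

Taylor coefficients (read off): a_0 = -22/15, a_1 = -11/19, a_2 = 11/38, a_3 = -11/57, a_4 = 11/76, a_5 = -11/95.
c0 = a_0 = -22/15. Peel one level at a time: if S = 1 + c*ξ/S' with S'(0) = 1, then c is the ξ-coefficient of S and S' = c*ξ/(S - 1).
S_1 = c0/f = 1 + (-15/38)*ξ + (255/722)*ξ^2 + ...; c1 = -15/38.
S_2 = c1*ξ/(S_1 - 1) = 1 + (17/19)*ξ + (-1/12)*ξ^2 + ...; c2 = 17/19.
S_3 = c2*ξ/(S_2 - 1) = 1 + (19/204)*ξ + (-1577/41616)*ξ^2 + ...; c3 = 19/204.
S_4 = c3*ξ/(S_3 - 1) = 1 + (83/204)*ξ + (-1/15)*ξ^2 + ...; c4 = 83/204.
S_5 = c4*ξ/(S_4 - 1) = 1 + (68/415)*ξ + ...; c5 = 68/415.

The regular C-fraction coefficients are [-22/15, -15/38, 17/19, 19/204, 83/204, 68/415].


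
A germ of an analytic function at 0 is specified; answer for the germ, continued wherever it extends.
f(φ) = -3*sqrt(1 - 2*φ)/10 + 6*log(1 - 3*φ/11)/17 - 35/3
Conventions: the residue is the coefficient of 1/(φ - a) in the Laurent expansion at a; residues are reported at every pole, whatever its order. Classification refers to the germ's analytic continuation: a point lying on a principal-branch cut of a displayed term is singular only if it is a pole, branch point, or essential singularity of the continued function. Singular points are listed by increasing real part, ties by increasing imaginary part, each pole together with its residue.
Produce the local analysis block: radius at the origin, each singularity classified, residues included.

Radius of convergence at 0: 1/2.
At 1/2: an algebraic (square-root) branch point.
At 11/3: a logarithmic branch point.

Branch term (-3/10)*sqrt(1 - φ/(1/2)): its argument vanishes at φ = 1/2, a square-root branch point, modulus 1/2.
Branch term (6/17)*log(1 - φ/(11/3)): its argument vanishes at φ = 11/3, a logarithmic branch point, modulus 11/3.
The radius of convergence is the smallest modulus among the singular points: 1/2.
List the singular points by increasing real part (a conjugate pair: the negative imaginary part first).


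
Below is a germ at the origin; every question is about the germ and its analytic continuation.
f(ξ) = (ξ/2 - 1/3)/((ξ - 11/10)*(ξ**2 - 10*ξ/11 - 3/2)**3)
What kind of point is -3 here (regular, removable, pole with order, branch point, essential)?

Denominator factors: ξ - 11/10 = -41/10 at ξ = -3; ξ**2 - 10*ξ/11 - 3/2 = 225/22 at ξ = -3 — none vanishes.
So the germ continues analytically to -3.

The point is a regular point.


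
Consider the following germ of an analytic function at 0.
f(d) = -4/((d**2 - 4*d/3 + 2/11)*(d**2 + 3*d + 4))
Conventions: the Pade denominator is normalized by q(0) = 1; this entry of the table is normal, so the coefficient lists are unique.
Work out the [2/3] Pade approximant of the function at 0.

The Pade approximant has numerator coefficients [-11/2, 1815/514, -1089/514]; denominator coefficients [1, -22283/3084, 2499/514, -2497/6168].

Taylor coefficients needed (expand at 0): a_0 = -11/2, a_1 = -869/24, a_2 = -68255/288, a_3 = -5317301/3456, a_4 = -413854727/41472, a_5 = -32208033869/497664.
Write the denominator as Q(d) = 1 + q1*d + q2*d^2 + q3*d^3. Requiring Q*f - P = O(d^6) with deg P <= 2 kills the coefficients of d^3..d^5 in Q*f:
  d^3: a_3 + q1*a_2 + q2*a_1 + q3*a_0 = 0, i.e. -5317301/3456 + (-68255/288)*q1 + (-869/24)*q2 + (-11/2)*q3 = 0.
  d^4: a_4 + q1*a_3 + q2*a_2 + q3*a_1 = 0, i.e. -413854727/41472 + (-5317301/3456)*q1 + (-68255/288)*q2 + (-869/24)*q3 = 0.
  d^5: a_5 + q1*a_4 + q2*a_3 + q3*a_2 = 0, i.e. -32208033869/497664 + (-413854727/41472)*q1 + (-5317301/3456)*q2 + (-68255/288)*q3 = 0.
Solving this linear system: q1 = -22283/3084, q2 = 2499/514, q3 = -2497/6168.
The numerator is Q*f truncated at degree 2: P0 = a_0 = -11/2; P1 = a_1 + q1*a_0 = 1815/514; P2 = a_2 + q1*a_1 + q2*a_0 = -1089/514.


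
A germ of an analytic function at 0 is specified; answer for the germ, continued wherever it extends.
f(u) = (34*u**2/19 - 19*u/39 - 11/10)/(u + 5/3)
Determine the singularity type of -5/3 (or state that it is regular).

The denominator factor u + 5/3 vanishes at -5/3 and appears to the power 1; the numerator there equals 34699/7410, nonzero, and no other factor vanishes.
Hence a pole whose order is the multiplicity, 1.

The point is a pole of order 1.


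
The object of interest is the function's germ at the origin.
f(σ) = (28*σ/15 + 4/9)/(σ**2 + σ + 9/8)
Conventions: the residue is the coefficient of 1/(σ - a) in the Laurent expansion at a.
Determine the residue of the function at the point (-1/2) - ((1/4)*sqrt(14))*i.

The factor σ**2 + σ + 9/8 splits as (σ - a)(σ - a') with a = (-1/2) - ((1/4)*sqrt(14))*i, a' = (-1/2) + ((1/4)*sqrt(14))*i. At the order-1 pole a set g(σ) = (σ - a)*f(σ) = [28*σ/15 + 4/9] / (σ - a').
Simple pole: residue = g(a) at a = (-1/2) - ((1/4)*sqrt(14))*i, which is (14/15) - ((22/315)*sqrt(14))*i.

The residue is (14/15) - ((22/315)*sqrt(14))*i.


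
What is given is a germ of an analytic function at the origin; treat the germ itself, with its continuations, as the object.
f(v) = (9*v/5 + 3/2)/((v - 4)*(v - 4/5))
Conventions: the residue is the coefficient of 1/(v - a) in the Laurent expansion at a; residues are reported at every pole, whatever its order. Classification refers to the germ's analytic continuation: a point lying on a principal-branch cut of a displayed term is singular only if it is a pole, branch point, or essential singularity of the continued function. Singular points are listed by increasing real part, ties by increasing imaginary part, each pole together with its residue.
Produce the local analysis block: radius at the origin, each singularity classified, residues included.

Denominator factor (v - 4): pole of order 1 at 4, modulus 4.
Denominator factor (v - 4/5): pole of order 1 at 4/5, modulus 4/5.
The radius of convergence is the smallest modulus among the singular points: 4/5.
At the order-1 pole 4/5 set g(v) = (v - (4/5))*f(v) = (9*v/5 + 3/2)/(v - 4).
Simple pole: residue = g(a) at a = 4/5, which is -147/160.
At the order-1 pole 4 set g(v) = (v - (4))*f(v) = (9*v/5 + 3/2)/(v - 4/5).
Simple pole: residue = g(a) at a = 4, which is 87/32.
List the singular points by increasing real part (a conjugate pair: the negative imaginary part first).

Radius of convergence at 0: 4/5.
At 4/5: a pole of order 1; residue -147/160.
At 4: a pole of order 1; residue 87/32.


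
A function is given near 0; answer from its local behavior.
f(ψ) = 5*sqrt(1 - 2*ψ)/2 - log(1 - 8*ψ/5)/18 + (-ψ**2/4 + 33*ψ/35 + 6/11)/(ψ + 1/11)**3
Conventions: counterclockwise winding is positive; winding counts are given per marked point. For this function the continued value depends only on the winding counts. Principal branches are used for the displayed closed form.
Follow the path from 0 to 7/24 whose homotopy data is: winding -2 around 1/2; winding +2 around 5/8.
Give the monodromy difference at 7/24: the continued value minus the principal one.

Continued minus principal equals -(2/9)*pi*i.

The rational part is single-valued and drops out of the difference; each branch term changes only by its own monodromy.
(5/2)*sqrt(1 - ψ/(1/2)): winding -2 is even, the square root returns to the same sheet, contribution 0.
(-1/18)*log(1 - ψ/(5/8)): each positive loop around 5/8 adds 2*pi*i to the log, so winding +2 contributes (-1/18)*(2)*2*pi*i = -(2/9)*pi*i.
Summing the contributions at ψ = 7/24 gives -(2/9)*pi*i.


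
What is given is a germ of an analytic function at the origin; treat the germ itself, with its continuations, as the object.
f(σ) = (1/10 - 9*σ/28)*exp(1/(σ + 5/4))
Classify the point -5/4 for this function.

The exponent 1/(σ - (-5/4)) has a pole at -5/4, so exp(1/(σ - (-5/4))) takes every nonzero value near it: an essential singularity (not a pole of any order).

The point is an essential singularity.


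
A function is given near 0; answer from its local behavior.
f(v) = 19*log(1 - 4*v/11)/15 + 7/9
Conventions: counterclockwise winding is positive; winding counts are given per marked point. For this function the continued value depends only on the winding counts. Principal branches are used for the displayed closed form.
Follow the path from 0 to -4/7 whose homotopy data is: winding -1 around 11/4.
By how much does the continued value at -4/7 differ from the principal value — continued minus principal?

The rational part is single-valued and drops out of the difference; each branch term changes only by its own monodromy.
(19/15)*log(1 - v/(11/4)): each positive loop around 11/4 adds 2*pi*i to the log, so winding -1 contributes (19/15)*(-1)*2*pi*i = -(38/15)*pi*i.
Summing the contributions at v = -4/7 gives -(38/15)*pi*i.

Continued minus principal equals -(38/15)*pi*i.


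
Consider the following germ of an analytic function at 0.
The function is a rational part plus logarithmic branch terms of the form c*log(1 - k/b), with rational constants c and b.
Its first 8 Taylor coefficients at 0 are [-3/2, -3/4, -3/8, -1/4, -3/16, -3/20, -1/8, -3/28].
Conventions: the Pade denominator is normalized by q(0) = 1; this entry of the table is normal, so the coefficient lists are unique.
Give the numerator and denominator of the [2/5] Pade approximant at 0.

The Pade approximant has numerator coefficients [-3/2, -129/196, 569/392]; denominator coefficients [1, -3/49, -349/294, 65/147, -23/588, 32/2205].

Taylor coefficients needed (read off): a_0 = -3/2, a_1 = -3/4, a_2 = -3/8, a_3 = -1/4, a_4 = -3/16, a_5 = -3/20, a_6 = -1/8, a_7 = -3/28.
Write the denominator as Q(k) = 1 + q1*k + q2*k^2 + q3*k^3 + q4*k^4 + q5*k^5. Requiring Q*f - P = O(k^8) with deg P <= 2 kills the coefficients of k^3..k^7 in Q*f:
  k^3: a_3 + q1*a_2 + q2*a_1 + q3*a_0 = 0, i.e. -1/4 + (-3/8)*q1 + (-3/4)*q2 + (-3/2)*q3 = 0.
  k^4: a_4 + q1*a_3 + q2*a_2 + q3*a_1 + q4*a_0 = 0, i.e. -3/16 + (-1/4)*q1 + (-3/8)*q2 + (-3/4)*q3 + (-3/2)*q4 = 0.
  k^5: a_5 + q1*a_4 + q2*a_3 + q3*a_2 + q4*a_1 + q5*a_0 = 0, i.e. -3/20 + (-3/16)*q1 + (-1/4)*q2 + (-3/8)*q3 + (-3/4)*q4 + (-3/2)*q5 = 0.
  k^6: a_6 + q1*a_5 + q2*a_4 + q3*a_3 + q4*a_2 + q5*a_1 = 0, i.e. -1/8 + (-3/20)*q1 + (-3/16)*q2 + (-1/4)*q3 + (-3/8)*q4 + (-3/4)*q5 = 0.
  k^7: a_7 + q1*a_6 + q2*a_5 + q3*a_4 + q4*a_3 + q5*a_2 = 0, i.e. -3/28 + (-1/8)*q1 + (-3/20)*q2 + (-3/16)*q3 + (-1/4)*q4 + (-3/8)*q5 = 0.
Solving this linear system: q1 = -3/49, q2 = -349/294, q3 = 65/147, q4 = -23/588, q5 = 32/2205.
The numerator is Q*f truncated at degree 2: P0 = a_0 = -3/2; P1 = a_1 + q1*a_0 = -129/196; P2 = a_2 + q1*a_1 + q2*a_0 = 569/392.


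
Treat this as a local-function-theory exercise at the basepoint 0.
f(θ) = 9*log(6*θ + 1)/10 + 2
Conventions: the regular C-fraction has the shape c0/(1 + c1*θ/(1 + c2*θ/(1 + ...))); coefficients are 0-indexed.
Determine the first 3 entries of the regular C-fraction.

Taylor coefficients (expand at 0): a_0 = 2, a_1 = 27/5, a_2 = -81/5.
c0 = a_0 = 2. Peel one level at a time: if S = 1 + c*θ/S' with S'(0) = 1, then c is the θ-coefficient of S and S' = c*θ/(S - 1).
S_1 = c0/f = 1 + (-27/10)*θ + (1539/100)*θ^2 + ...; c1 = -27/10.
S_2 = c1*θ/(S_1 - 1) = 1 + (57/10)*θ + ...; c2 = 57/10.

The regular C-fraction coefficients are [2, -27/10, 57/10].


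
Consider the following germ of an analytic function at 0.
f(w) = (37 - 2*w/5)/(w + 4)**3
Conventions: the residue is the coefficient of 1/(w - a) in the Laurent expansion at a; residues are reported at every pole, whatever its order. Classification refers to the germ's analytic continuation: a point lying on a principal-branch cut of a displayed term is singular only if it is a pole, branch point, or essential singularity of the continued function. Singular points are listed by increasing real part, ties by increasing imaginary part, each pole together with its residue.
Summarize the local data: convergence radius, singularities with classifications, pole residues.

Radius of convergence at 0: 4.
At -4: a pole of order 3; residue 0.

Denominator factor (w + 4)^3: pole of order 3 at -4, modulus 4.
The radius of convergence is the smallest modulus among the singular points: 4.
At the order-3 pole -4 set g(w) = (w - (-4))^3*f(w) = 37 - 2*w/5.
Order-3 pole: residue = g''(a)/2; g''(-4) = 0, so the residue is 0.


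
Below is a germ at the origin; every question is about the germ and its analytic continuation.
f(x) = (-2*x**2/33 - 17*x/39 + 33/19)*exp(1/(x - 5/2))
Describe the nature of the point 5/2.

The point is an essential singularity.

The exponent 1/(x - (5/2)) has a pole at 5/2, so exp(1/(x - (5/2))) takes every nonzero value near it: an essential singularity (not a pole of any order).


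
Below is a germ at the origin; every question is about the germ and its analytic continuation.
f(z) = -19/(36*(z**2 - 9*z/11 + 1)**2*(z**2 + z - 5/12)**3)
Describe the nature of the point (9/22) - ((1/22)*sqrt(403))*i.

The denominator factor z**2 - 9*z/11 + 1 vanishes at (9/22) - ((1/22)*sqrt(403))*i and appears to the power 2; the numerator there equals -19/36, nonzero, and no other factor vanishes.
Hence a pole whose order is the multiplicity, 2.

The point is a pole of order 2.


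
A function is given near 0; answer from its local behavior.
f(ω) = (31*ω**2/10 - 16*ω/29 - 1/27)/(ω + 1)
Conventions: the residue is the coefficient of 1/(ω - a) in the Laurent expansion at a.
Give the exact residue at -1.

The residue is 28303/7830.

At the order-1 pole -1 set g(ω) = (ω - (-1))*f(ω) = 31*ω**2/10 - 16*ω/29 - 1/27.
Simple pole: residue = g(a) at a = -1, which is 28303/7830.


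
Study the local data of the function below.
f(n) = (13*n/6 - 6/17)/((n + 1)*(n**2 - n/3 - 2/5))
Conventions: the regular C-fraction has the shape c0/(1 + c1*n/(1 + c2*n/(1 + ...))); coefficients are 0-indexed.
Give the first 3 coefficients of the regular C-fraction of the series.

The regular C-fraction coefficients are [15/17, 287/36, -61267/10332].

Taylor coefficients (expand at 0): a_0 = 15/17, a_1 = -1435/204, a_2 = 17585/1224.
c0 = a_0 = 15/17. Peel one level at a time: if S = 1 + c*n/S' with S'(0) = 1, then c is the n-coefficient of S and S' = c*n/(S - 1).
S_1 = c0/f = 1 + (287/36)*n + (61267/1296)*n^2 + ...; c1 = 287/36.
S_2 = c1*n/(S_1 - 1) = 1 + (-61267/10332)*n + ...; c2 = -61267/10332.


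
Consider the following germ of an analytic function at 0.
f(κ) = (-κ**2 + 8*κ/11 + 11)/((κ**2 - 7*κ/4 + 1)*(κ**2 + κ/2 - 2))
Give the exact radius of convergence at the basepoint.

Denominator factor (κ**2 - 7*κ/4 + 1): discriminant -15/16, complex-conjugate roots (7/8) + ((1/8)*sqrt(15))*i and (7/8) - ((1/8)*sqrt(15))*i; poles of order 1, moduli 1 and 1.
Denominator factor (κ**2 + κ/2 - 2): discriminant 33/4, real irrational roots -1/4 + (1/4)*sqrt(33) and -1/4 - (1/4)*sqrt(33); poles of order 1, moduli -1/4 + (1/4)*sqrt(33) and 1/4 + (1/4)*sqrt(33).
The radius of convergence is the smallest modulus among the singular points: 1.

The radius of convergence is 1.


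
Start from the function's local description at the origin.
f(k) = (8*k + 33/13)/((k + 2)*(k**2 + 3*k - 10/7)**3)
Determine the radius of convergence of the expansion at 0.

Denominator factor (k + 2): pole of order 1 at -2, modulus 2.
Denominator factor (k**2 + 3*k - 10/7)^3: discriminant 103/7, real irrational roots -3/2 + (1/14)*sqrt(721) and -3/2 - (1/14)*sqrt(721); poles of order 3, moduli -3/2 + (1/14)*sqrt(721) and 3/2 + (1/14)*sqrt(721).
The radius of convergence is the smallest modulus among the singular points: -3/2 + (1/14)*sqrt(721).

The radius of convergence is -3/2 + (1/14)*sqrt(721).


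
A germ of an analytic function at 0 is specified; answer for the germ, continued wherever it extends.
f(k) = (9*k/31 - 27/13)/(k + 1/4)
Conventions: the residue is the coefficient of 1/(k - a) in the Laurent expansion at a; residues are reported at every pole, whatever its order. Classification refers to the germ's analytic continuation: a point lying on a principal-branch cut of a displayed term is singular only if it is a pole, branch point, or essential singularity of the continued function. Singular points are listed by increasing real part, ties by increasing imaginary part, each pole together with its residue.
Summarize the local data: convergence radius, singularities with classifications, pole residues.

Denominator factor (k + 1/4): pole of order 1 at -1/4, modulus 1/4.
The radius of convergence is the smallest modulus among the singular points: 1/4.
At the order-1 pole -1/4 set g(k) = (k - (-1/4))*f(k) = 9*k/31 - 27/13.
Simple pole: residue = g(a) at a = -1/4, which is -3465/1612.

Radius of convergence at 0: 1/4.
At -1/4: a pole of order 1; residue -3465/1612.


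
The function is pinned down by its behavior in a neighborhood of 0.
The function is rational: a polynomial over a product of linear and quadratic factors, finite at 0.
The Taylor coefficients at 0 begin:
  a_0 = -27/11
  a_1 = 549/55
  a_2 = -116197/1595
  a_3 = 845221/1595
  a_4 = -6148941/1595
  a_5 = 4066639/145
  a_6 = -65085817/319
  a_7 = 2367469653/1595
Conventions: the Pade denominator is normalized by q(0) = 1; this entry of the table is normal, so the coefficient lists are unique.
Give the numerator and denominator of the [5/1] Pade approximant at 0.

The Pade approximant has numerator coefficients [-27/11, -19374493554/2460316595, -16687308428/71349181255, -4587885336/71349181255, -1259419504/71349181255, -359834144/71349181255]; denominator coefficients [1, 325429085/44733029].

Taylor coefficients needed (read off): a_0 = -27/11, a_1 = 549/55, a_2 = -116197/1595, a_3 = 845221/1595, a_4 = -6148941/1595, a_5 = 4066639/145, a_6 = -65085817/319.
Write the denominator as Q(x) = 1 + q1*x. Requiring Q*f - P = O(x^7) with deg P <= 5 kills the coefficients of x^6..x^6 in Q*f:
  x^6: a_6 + q1*a_5 = 0, i.e. -65085817/319 + (4066639/145)*q1 = 0.
Solving this linear system: q1 = 325429085/44733029.
The numerator is Q*f truncated at degree 5: P0 = a_0 = -27/11; P1 = a_1 + q1*a_0 = -19374493554/2460316595; P2 = a_2 + q1*a_1 = -16687308428/71349181255; P3 = a_3 + q1*a_2 = -4587885336/71349181255; P4 = a_4 + q1*a_3 = -1259419504/71349181255; P5 = a_5 + q1*a_4 = -359834144/71349181255.


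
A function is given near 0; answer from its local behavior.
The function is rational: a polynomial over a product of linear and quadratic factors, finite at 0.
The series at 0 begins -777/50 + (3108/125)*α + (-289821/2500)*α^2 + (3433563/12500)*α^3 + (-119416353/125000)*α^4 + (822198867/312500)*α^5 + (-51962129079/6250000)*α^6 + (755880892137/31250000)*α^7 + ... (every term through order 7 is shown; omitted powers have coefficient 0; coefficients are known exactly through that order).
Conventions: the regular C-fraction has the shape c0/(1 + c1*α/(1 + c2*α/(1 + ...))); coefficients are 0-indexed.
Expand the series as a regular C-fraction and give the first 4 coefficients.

The regular C-fraction coefficients are [-777/50, 8/5, 49/16, -391/112].


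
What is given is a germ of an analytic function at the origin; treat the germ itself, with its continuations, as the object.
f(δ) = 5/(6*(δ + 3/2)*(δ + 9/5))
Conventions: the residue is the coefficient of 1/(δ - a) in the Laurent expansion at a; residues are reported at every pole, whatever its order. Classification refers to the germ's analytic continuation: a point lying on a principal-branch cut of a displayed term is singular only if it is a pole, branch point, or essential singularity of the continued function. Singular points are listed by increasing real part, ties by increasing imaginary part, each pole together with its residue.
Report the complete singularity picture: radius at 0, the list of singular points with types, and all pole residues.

Denominator factor (δ + 3/2): pole of order 1 at -3/2, modulus 3/2.
Denominator factor (δ + 9/5): pole of order 1 at -9/5, modulus 9/5.
The radius of convergence is the smallest modulus among the singular points: 3/2.
At the order-1 pole -9/5 set g(δ) = (δ - (-9/5))*f(δ) = 5/(6*(δ + 3/2)).
Simple pole: residue = g(a) at a = -9/5, which is -25/9.
At the order-1 pole -3/2 set g(δ) = (δ - (-3/2))*f(δ) = 5/(6*(δ + 9/5)).
Simple pole: residue = g(a) at a = -3/2, which is 25/9.
List the singular points by increasing real part (a conjugate pair: the negative imaginary part first).

Radius of convergence at 0: 3/2.
At -9/5: a pole of order 1; residue -25/9.
At -3/2: a pole of order 1; residue 25/9.


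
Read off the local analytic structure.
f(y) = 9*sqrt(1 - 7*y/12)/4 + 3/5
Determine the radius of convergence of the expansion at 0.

The radius of convergence is 12/7.

Branch term (9/4)*sqrt(1 - y/(12/7)): its argument vanishes at y = 12/7, a square-root branch point, modulus 12/7.
The radius of convergence is the smallest modulus among the singular points: 12/7.


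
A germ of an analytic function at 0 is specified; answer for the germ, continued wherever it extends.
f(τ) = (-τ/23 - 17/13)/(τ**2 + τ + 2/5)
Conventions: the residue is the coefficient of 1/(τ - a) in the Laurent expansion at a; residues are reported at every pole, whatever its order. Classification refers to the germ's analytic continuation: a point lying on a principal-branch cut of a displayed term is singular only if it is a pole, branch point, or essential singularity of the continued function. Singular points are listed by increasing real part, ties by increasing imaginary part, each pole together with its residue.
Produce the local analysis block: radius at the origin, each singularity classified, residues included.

Radius of convergence at 0: (1/5)*sqrt(10).
At (-1/2) - ((1/10)*sqrt(15))*i: a pole of order 1; residue (-1/46) - ((769/1794)*sqrt(15))*i.
At (-1/2) + ((1/10)*sqrt(15))*i: a pole of order 1; residue (-1/46) + ((769/1794)*sqrt(15))*i.

Denominator factor (τ**2 + τ + 2/5): discriminant -3/5, complex-conjugate roots (-1/2) + ((1/10)*sqrt(15))*i and (-1/2) - ((1/10)*sqrt(15))*i; poles of order 1, moduli (1/5)*sqrt(10) and (1/5)*sqrt(10).
The radius of convergence is the smallest modulus among the singular points: (1/5)*sqrt(10).
The factor τ**2 + τ + 2/5 splits as (τ - a)(τ - a') with a = (-1/2) - ((1/10)*sqrt(15))*i, a' = (-1/2) + ((1/10)*sqrt(15))*i. At the order-1 pole a set g(τ) = (τ - a)*f(τ) = [-τ/23 - 17/13] / (τ - a').
Simple pole: residue = g(a) at a = (-1/2) - ((1/10)*sqrt(15))*i, which is (-1/46) - ((769/1794)*sqrt(15))*i.
The factor τ**2 + τ + 2/5 splits as (τ - a)(τ - a') with a = (-1/2) + ((1/10)*sqrt(15))*i, a' = (-1/2) - ((1/10)*sqrt(15))*i. At the order-1 pole a set g(τ) = (τ - a)*f(τ) = [-τ/23 - 17/13] / (τ - a').
Simple pole: residue = g(a) at a = (-1/2) + ((1/10)*sqrt(15))*i, which is (-1/46) + ((769/1794)*sqrt(15))*i.
List the singular points by increasing real part (a conjugate pair: the negative imaginary part first).


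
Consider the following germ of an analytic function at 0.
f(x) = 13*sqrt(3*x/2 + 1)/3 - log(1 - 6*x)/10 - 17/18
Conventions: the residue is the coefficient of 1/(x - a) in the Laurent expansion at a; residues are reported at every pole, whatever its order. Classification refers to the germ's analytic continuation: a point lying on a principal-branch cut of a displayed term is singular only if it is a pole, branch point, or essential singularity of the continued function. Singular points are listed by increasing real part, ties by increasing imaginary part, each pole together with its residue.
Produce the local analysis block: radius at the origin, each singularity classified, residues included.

Radius of convergence at 0: 1/6.
At -2/3: an algebraic (square-root) branch point.
At 1/6: a logarithmic branch point.

Branch term (-1/10)*log(1 - x/(1/6)): its argument vanishes at x = 1/6, a logarithmic branch point, modulus 1/6.
Branch term (13/3)*sqrt(1 - x/(-2/3)): its argument vanishes at x = -2/3, a square-root branch point, modulus 2/3.
The radius of convergence is the smallest modulus among the singular points: 1/6.
List the singular points by increasing real part (a conjugate pair: the negative imaginary part first).


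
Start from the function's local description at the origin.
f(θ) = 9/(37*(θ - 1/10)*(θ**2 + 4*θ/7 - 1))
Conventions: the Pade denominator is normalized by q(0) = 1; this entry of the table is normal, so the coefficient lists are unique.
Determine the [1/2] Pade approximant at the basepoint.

The Pade approximant has numerator coefficients [90/37, -2100/407]; denominator coefficients [1, -2932/231, 6269/231].

Taylor coefficients needed (expand at 0): a_0 = 90/37, a_1 = 180/7, a_2 = 472050/1813, a_3 = 33084540/12691.
Write the denominator as Q(θ) = 1 + q1*θ + q2*θ^2. Requiring Q*f - P = O(θ^4) with deg P <= 1 kills the coefficients of θ^2..θ^3 in Q*f:
  θ^2: a_2 + q1*a_1 + q2*a_0 = 0, i.e. 472050/1813 + (180/7)*q1 + (90/37)*q2 = 0.
  θ^3: a_3 + q1*a_2 + q2*a_1 = 0, i.e. 33084540/12691 + (472050/1813)*q1 + (180/7)*q2 = 0.
Solving this linear system: q1 = -2932/231, q2 = 6269/231.
The numerator is Q*f truncated at degree 1: P0 = a_0 = 90/37; P1 = a_1 + q1*a_0 = -2100/407.


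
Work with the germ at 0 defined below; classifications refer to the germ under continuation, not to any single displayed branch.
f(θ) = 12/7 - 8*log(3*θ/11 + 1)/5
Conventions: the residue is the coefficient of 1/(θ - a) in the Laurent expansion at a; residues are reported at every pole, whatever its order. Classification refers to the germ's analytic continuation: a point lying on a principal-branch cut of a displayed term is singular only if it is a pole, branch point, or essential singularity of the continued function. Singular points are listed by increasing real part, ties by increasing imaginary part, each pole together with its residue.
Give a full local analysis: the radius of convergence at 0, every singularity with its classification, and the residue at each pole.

Radius of convergence at 0: 11/3.
At -11/3: a logarithmic branch point.

Branch term (-8/5)*log(1 - θ/(-11/3)): its argument vanishes at θ = -11/3, a logarithmic branch point, modulus 11/3.
The radius of convergence is the smallest modulus among the singular points: 11/3.


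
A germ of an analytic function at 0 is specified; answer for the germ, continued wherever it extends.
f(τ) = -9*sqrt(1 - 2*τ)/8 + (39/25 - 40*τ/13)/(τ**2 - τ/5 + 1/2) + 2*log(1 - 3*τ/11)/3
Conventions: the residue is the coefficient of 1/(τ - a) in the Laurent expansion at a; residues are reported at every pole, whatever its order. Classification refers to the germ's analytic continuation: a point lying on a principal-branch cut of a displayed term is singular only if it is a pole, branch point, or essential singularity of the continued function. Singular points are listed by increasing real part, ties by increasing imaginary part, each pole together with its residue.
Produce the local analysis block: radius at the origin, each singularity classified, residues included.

Denominator factor (τ**2 - τ/5 + 1/2): discriminant -49/25, complex-conjugate roots (1/10) + (7/10)*i and (1/10) - (7/10)*i; poles of order 1, moduli (1/2)*sqrt(2) and (1/2)*sqrt(2).
Branch term (-9/8)*sqrt(1 - τ/(1/2)): its argument vanishes at τ = 1/2, a square-root branch point, modulus 1/2.
Branch term (2/3)*log(1 - τ/(11/3)): its argument vanishes at τ = 11/3, a logarithmic branch point, modulus 11/3.
The radius of convergence is the smallest modulus among the singular points: 1/2.
The branch terms are analytic at (1/10) - (7/10)*i and contribute nothing to the residue; only the rational part matters.
The factor τ**2 - τ/5 + 1/2 splits as (τ - a)(τ - a') with a = (1/10) - (7/10)*i, a' = (1/10) + (7/10)*i. At the order-1 pole a set g(τ) = (τ - a)*(rational part) = [39/25 - 40*τ/13] / (τ - a').
Simple pole: residue = g(a) at a = (1/10) - (7/10)*i, which is (-20/13) + (407/455)*i.
The branch terms are analytic at (1/10) + (7/10)*i and contribute nothing to the residue; only the rational part matters.
The factor τ**2 - τ/5 + 1/2 splits as (τ - a)(τ - a') with a = (1/10) + (7/10)*i, a' = (1/10) - (7/10)*i. At the order-1 pole a set g(τ) = (τ - a)*(rational part) = [39/25 - 40*τ/13] / (τ - a').
Simple pole: residue = g(a) at a = (1/10) + (7/10)*i, which is (-20/13) - (407/455)*i.
List the singular points by increasing real part (a conjugate pair: the negative imaginary part first).

Radius of convergence at 0: 1/2.
At (1/10) - (7/10)*i: a pole of order 1; residue (-20/13) + (407/455)*i.
At (1/10) + (7/10)*i: a pole of order 1; residue (-20/13) - (407/455)*i.
At 1/2: an algebraic (square-root) branch point.
At 11/3: a logarithmic branch point.


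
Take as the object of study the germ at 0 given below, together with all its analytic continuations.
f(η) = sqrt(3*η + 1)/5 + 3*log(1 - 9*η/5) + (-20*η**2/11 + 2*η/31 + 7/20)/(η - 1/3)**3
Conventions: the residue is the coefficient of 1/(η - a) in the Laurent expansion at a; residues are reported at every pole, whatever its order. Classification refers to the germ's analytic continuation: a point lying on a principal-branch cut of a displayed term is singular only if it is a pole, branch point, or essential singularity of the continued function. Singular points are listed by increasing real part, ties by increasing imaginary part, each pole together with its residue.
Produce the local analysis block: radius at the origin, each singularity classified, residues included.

Radius of convergence at 0: 1/3.
At -1/3: an algebraic (square-root) branch point.
At 1/3: a pole of order 3; residue -20/11.
At 5/9: a logarithmic branch point.

Denominator factor (η - 1/3)^3: pole of order 3 at 1/3, modulus 1/3.
Branch term (1/5)*sqrt(1 - η/(-1/3)): its argument vanishes at η = -1/3, a square-root branch point, modulus 1/3.
Branch term (3)*log(1 - η/(5/9)): its argument vanishes at η = 5/9, a logarithmic branch point, modulus 5/9.
The radius of convergence is the smallest modulus among the singular points: 1/3.
The branch terms are analytic at 1/3 and contribute nothing to the residue; only the rational part matters.
At the order-3 pole 1/3 set g(η) = (η - (1/3))^3*(rational part) = -20*η**2/11 + 2*η/31 + 7/20.
Order-3 pole: residue = g''(a)/2; g''(1/3) = -40/11, so the residue is -20/11.
List the singular points by increasing real part (a conjugate pair: the negative imaginary part first).


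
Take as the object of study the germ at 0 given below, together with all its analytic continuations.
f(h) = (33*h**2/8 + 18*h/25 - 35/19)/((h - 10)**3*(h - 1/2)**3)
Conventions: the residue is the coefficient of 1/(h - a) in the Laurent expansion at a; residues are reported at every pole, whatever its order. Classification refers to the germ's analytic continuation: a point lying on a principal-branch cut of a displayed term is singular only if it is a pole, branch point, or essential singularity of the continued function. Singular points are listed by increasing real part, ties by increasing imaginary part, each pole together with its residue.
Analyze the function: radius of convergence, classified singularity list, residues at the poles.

Radius of convergence at 0: 1/2.
At 1/2: a pole of order 3; residue -7716411/1176147025.
At 10: a pole of order 3; residue 7716411/1176147025.

Denominator factor (h - 10)^3: pole of order 3 at 10, modulus 10.
Denominator factor (h - 1/2)^3: pole of order 3 at 1/2, modulus 1/2.
The radius of convergence is the smallest modulus among the singular points: 1/2.
At the order-3 pole 1/2 set g(h) = (h - (1/2))^3*f(h) = (33*h**2/8 + 18*h/25 - 35/19)/(h - 10)**3.
Order-3 pole: residue = g''(a)/2; g''(1/2) = -15432822/1176147025, so the residue is -7716411/1176147025.
At the order-3 pole 10 set g(h) = (h - (10))^3*f(h) = (33*h**2/8 + 18*h/25 - 35/19)/(h - 1/2)**3.
Order-3 pole: residue = g''(a)/2; g''(10) = 15432822/1176147025, so the residue is 7716411/1176147025.
List the singular points by increasing real part (a conjugate pair: the negative imaginary part first).


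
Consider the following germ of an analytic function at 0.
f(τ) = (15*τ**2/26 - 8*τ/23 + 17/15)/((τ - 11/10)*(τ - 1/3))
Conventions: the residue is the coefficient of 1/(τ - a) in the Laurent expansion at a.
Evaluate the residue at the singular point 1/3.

The residue is -9701/6877.

At the order-1 pole 1/3 set g(τ) = (τ - (1/3))*f(τ) = (15*τ**2/26 - 8*τ/23 + 17/15)/(τ - 11/10).
Simple pole: residue = g(a) at a = 1/3, which is -9701/6877.


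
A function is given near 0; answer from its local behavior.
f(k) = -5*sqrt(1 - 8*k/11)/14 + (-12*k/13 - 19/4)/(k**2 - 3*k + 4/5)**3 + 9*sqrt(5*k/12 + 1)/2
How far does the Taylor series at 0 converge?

Denominator factor (k**2 - 3*k + 4/5)^3: discriminant 29/5, real irrational roots 3/2 + (1/10)*sqrt(145) and 3/2 - (1/10)*sqrt(145); poles of order 3, moduli 3/2 + (1/10)*sqrt(145) and 3/2 - (1/10)*sqrt(145).
Branch term (9/2)*sqrt(1 - k/(-12/5)): its argument vanishes at k = -12/5, a square-root branch point, modulus 12/5.
Branch term (-5/14)*sqrt(1 - k/(11/8)): its argument vanishes at k = 11/8, a square-root branch point, modulus 11/8.
The radius of convergence is the smallest modulus among the singular points: 3/2 - (1/10)*sqrt(145).

The radius of convergence is 3/2 - (1/10)*sqrt(145).


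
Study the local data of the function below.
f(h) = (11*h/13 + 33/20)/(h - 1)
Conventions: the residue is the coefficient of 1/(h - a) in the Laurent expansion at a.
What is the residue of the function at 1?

At the order-1 pole 1 set g(h) = (h - (1))*f(h) = 11*h/13 + 33/20.
Simple pole: residue = g(a) at a = 1, which is 649/260.

The residue is 649/260.


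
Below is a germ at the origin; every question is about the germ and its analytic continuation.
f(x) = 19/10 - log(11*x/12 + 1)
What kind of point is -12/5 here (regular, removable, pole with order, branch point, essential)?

The point is a regular point.

There is no denominator, hence no pole anywhere.
Branch term log(1 - x/(-12/11)): argument at -12/5 is -6/5, nonzero, so -12/5 is not its branch point (a point on a principal cut is still regular for the continued germ).
So the germ continues analytically to -12/5.


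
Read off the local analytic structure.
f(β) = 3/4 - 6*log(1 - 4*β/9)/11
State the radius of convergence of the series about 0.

The radius of convergence is 9/4.

Branch term (-6/11)*log(1 - β/(9/4)): its argument vanishes at β = 9/4, a logarithmic branch point, modulus 9/4.
The radius of convergence is the smallest modulus among the singular points: 9/4.


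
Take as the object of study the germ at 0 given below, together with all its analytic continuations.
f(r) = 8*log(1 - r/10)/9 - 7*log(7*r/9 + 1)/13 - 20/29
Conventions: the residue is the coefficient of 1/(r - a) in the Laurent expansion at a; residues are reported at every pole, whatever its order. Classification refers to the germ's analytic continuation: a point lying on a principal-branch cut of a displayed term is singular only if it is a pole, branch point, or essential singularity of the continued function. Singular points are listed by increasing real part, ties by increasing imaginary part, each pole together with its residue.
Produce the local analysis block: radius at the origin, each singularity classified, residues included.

Radius of convergence at 0: 9/7.
At -9/7: a logarithmic branch point.
At 10: a logarithmic branch point.

Branch term (8/9)*log(1 - r/(10)): its argument vanishes at r = 10, a logarithmic branch point, modulus 10.
Branch term (-7/13)*log(1 - r/(-9/7)): its argument vanishes at r = -9/7, a logarithmic branch point, modulus 9/7.
The radius of convergence is the smallest modulus among the singular points: 9/7.
List the singular points by increasing real part (a conjugate pair: the negative imaginary part first).


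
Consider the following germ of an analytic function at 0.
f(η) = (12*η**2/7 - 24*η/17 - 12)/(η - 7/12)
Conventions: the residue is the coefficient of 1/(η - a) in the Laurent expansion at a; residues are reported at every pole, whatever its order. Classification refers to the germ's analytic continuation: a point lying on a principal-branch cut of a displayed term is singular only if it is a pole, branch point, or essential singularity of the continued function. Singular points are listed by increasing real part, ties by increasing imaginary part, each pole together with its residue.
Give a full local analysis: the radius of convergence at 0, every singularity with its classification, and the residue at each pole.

Denominator factor (η - 7/12): pole of order 1 at 7/12, modulus 7/12.
The radius of convergence is the smallest modulus among the singular points: 7/12.
At the order-1 pole 7/12 set g(η) = (η - (7/12))*f(η) = 12*η**2/7 - 24*η/17 - 12.
Simple pole: residue = g(a) at a = 7/12, which is -2497/204.

Radius of convergence at 0: 7/12.
At 7/12: a pole of order 1; residue -2497/204.


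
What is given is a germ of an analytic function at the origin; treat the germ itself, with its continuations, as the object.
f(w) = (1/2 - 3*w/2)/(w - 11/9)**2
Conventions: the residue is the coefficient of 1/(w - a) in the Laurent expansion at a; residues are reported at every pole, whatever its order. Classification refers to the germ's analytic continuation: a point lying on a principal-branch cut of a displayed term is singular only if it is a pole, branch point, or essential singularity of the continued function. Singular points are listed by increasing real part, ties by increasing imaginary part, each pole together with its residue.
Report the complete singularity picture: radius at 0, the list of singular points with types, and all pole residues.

Denominator factor (w - 11/9)^2: pole of order 2 at 11/9, modulus 11/9.
The radius of convergence is the smallest modulus among the singular points: 11/9.
At the order-2 pole 11/9 set g(w) = (w - (11/9))^2*f(w) = 1/2 - 3*w/2.
Order-2 pole: residue = g'(a); g'(11/9) = -3/2, so the residue is -3/2.

Radius of convergence at 0: 11/9.
At 11/9: a pole of order 2; residue -3/2.
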